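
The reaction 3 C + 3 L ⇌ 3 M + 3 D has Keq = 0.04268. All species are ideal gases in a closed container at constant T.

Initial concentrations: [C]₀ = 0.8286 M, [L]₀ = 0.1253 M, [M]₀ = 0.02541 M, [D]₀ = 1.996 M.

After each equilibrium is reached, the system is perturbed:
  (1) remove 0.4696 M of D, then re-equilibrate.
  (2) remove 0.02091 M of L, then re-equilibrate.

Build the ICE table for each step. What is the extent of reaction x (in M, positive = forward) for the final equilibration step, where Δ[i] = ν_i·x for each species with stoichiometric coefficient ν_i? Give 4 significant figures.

Q₀ = 0.1166 vs Keq = 0.04268 ⇒ Q>K, reverse
Step 1:
                   C          L          M          D
  Initial     0.8286     0.1253    0.02541      1.996
  Change    0.006141   0.006141  -0.006141  -0.006141
  Equil       0.8347     0.1314    0.01927       1.99
  solve Keq expr → x = -0.002047; check Q = 0.04268
Then remove 0.4696 M of D.
Step 2:
                   C          L          M          D
  Initial     0.8347     0.1314    0.01927       1.52
  Change   -0.004812  -0.004812   0.004812   0.004812
  Equil       0.8299     0.1266    0.02408      1.525
  solve Keq expr → x = 0.001604; check Q = 0.04268
Then remove 0.02091 M of L.
Step 3:
                   C          L          M          D
  Initial     0.8299     0.1057    0.02408      1.525
  Change    0.003236   0.003236  -0.003236  -0.003236
  Equil       0.8332      0.109    0.02085      1.522
  solve Keq expr → x = -0.001079; check Q = 0.04268

x = -0.001079 M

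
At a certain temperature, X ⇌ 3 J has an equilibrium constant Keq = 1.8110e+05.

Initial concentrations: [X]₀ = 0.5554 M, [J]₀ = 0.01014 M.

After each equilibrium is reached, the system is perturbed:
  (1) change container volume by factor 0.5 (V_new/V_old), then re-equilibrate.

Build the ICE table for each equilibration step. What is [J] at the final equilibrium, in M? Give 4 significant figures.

Q₀ = 1.8772e-06 vs Keq = 1.8110e+05 ⇒ Q<K, forward
Step 1:
                  X         J
  init       0.5554   0.01014
  Δ         -0.5554     1.666
  eq      2.6008e-05     1.676
  solve Keq expr → x = 0.5554; check Q = 1.8110e+05
Then change container volume by factor 0.5 (V_new/V_old).
Step 2:
                  X         J
  init    5.2016e-05     3.353
  Δ       1.5596e-04 -4.6788e-04
  eq      2.0798e-04     3.352
  solve Keq expr → x = -1.5596e-04; check Q = 1.8110e+05

[J]_eq = 3.352 M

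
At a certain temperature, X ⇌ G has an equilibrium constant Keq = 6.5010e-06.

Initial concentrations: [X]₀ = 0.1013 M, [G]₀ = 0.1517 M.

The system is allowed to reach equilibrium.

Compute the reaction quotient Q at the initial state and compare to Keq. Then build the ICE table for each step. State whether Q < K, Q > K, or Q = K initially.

Q₀ = 1.498 vs Keq = 6.5010e-06 ⇒ Q>K, reverse
Step 1:
                  X         G
  I          0.1013    0.1517
  C          0.1517   -0.1517
  E           0.253 1.6447e-06
  solve Keq expr → x = -0.1517; check Q = 6.5010e-06

Q₀ = 1.498; Q > K (proceeds reverse)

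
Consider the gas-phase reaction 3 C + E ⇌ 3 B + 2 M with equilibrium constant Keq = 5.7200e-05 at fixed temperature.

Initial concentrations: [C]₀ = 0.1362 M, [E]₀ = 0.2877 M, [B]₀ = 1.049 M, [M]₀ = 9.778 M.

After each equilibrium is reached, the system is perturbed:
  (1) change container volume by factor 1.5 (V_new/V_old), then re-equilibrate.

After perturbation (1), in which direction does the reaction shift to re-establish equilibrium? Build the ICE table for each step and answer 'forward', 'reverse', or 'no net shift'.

Q₀ = 1.5183e+05 vs Keq = 5.7200e-05 ⇒ Q>K, reverse
Step 1:
                   C          E          B          M
  I           0.1362     0.2877      1.049      9.778
  C             1.04     0.3467      -1.04    -0.6934
  E            1.176     0.6344   0.008944      9.085
  solve Keq expr → x = -0.3467; check Q = 5.7200e-05
Then change container volume by factor 1.5 (V_new/V_old).
Step 2:
                   C          E          B          M
  I           0.7842     0.4229   0.005963      6.056
  C       -8.5353e-04 -2.8451e-04 8.5353e-04 5.6902e-04
  E           0.7833     0.4226   0.006816      6.057
  solve Keq expr → x = 2.8451e-04; check Q = 5.7200e-05

Direction: forward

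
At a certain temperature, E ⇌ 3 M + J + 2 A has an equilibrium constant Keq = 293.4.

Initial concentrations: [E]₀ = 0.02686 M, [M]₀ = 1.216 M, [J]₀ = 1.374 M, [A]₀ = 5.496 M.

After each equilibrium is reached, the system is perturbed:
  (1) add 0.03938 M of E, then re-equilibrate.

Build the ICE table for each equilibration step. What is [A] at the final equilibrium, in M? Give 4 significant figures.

[A]_eq = 5.361 M

Q₀ = 2778 vs Keq = 293.4 ⇒ Q>K, reverse
Step 1:
                   E          M          J          A
  I          0.02686      1.216      1.374      5.496
  C          0.08443    -0.2533   -0.08443    -0.1689
  E           0.1113     0.9627       1.29      5.327
  solve Keq expr → x = -0.08443; check Q = 293.4
Then add 0.03938 M of E.
Step 2:
                   E          M          J          A
  I           0.1507     0.9627       1.29      5.327
  C         -0.01714    0.05143    0.01714    0.03429
  E           0.1335      1.014      1.307      5.361
  solve Keq expr → x = 0.01714; check Q = 293.4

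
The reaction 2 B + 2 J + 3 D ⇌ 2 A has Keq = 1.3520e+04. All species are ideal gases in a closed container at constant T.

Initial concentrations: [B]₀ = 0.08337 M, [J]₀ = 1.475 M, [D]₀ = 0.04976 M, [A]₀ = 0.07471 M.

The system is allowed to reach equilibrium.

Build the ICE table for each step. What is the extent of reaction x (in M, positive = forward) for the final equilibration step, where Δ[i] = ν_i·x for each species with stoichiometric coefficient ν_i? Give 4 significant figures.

Q₀ = 2996 vs Keq = 1.3520e+04 ⇒ Q<K, forward
Step 1:
                   B          J          D          A
  Initial    0.08337      1.475    0.04976    0.07471
  Change   -0.009503  -0.009503   -0.01425   0.009503
  Equil      0.07387      1.465    0.03551    0.08421
  solve Keq expr → x = 0.004751; check Q = 1.3520e+04

x = 0.004751 M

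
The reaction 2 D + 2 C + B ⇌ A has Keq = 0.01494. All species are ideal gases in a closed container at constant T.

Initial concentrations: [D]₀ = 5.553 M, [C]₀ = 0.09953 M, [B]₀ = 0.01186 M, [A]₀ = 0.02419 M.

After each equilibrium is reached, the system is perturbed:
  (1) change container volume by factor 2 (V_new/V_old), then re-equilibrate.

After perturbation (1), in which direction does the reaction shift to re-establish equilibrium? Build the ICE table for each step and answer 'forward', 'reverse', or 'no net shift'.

Q₀ = 6.677 vs Keq = 0.01494 ⇒ Q>K, reverse
Step 1:
                    D           C           B           A
  Initial       5.553     0.09953     0.01186     0.02419
  Change      0.04766     0.04766     0.02383    -0.02383
  Equil         5.601      0.1472     0.03569  3.6231e-04
  solve Keq expr → x = -0.02383; check Q = 0.01494
Then change container volume by factor 2 (V_new/V_old).
Step 2:
                    D           C           B           A
  Initial         2.8     0.07359     0.01784  1.8115e-04
  Change   3.3923e-04  3.3923e-04  1.6962e-04 -1.6962e-04
  Equil         2.801     0.07393     0.01801  1.1538e-05
  solve Keq expr → x = -1.6962e-04; check Q = 0.01494

Direction: reverse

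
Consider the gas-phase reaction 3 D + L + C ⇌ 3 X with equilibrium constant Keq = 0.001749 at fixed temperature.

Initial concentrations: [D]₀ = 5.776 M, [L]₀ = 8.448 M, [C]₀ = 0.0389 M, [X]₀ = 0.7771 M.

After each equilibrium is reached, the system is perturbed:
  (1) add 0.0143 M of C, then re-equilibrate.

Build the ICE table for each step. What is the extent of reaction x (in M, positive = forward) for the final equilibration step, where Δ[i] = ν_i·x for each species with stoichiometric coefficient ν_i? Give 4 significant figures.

x = 0.006003 M

Q₀ = 0.00741 vs Keq = 0.001749 ⇒ Q>K, reverse
Step 1:
                    D           L           C           X
  init          5.776       8.448      0.0389      0.7771
  Δ            0.1381     0.04602     0.04602     -0.1381
  eq            5.914       8.494     0.08492       0.639
  solve Keq expr → x = -0.04602; check Q = 0.001749
Then add 0.0143 M of C.
Step 2:
                    D           L           C           X
  init          5.914       8.494     0.09922       0.639
  Δ          -0.01801   -0.006003   -0.006003     0.01801
  eq            5.896       8.488     0.09322       0.657
  solve Keq expr → x = 0.006003; check Q = 0.001749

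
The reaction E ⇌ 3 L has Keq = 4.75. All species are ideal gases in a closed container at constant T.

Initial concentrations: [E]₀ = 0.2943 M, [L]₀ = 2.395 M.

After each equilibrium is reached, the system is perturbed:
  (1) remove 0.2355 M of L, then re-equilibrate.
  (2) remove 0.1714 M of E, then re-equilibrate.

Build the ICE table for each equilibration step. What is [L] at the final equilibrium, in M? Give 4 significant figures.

[L]_eq = 1.261 M

Q₀ = 46.68 vs Keq = 4.75 ⇒ Q>K, reverse
Step 1:
                  E         L
  I          0.2943     2.395
  C          0.3216   -0.9648
  E          0.6159      1.43
  solve Keq expr → x = -0.3216; check Q = 4.75
Then remove 0.2355 M of L.
Step 2:
                  E         L
  I          0.6159     1.195
  C        -0.06195    0.1858
  E          0.5539     1.381
  solve Keq expr → x = 0.06195; check Q = 4.75
Then remove 0.1714 M of E.
Step 3:
                  E         L
  I          0.3825     1.381
  C         0.03979   -0.1194
  E          0.4223     1.261
  solve Keq expr → x = -0.03979; check Q = 4.75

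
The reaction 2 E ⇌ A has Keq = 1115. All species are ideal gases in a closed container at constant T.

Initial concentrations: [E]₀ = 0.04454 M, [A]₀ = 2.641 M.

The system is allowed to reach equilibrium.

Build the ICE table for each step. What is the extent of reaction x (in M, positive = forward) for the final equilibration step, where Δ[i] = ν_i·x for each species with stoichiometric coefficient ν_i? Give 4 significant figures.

Q₀ = 1331 vs Keq = 1115 ⇒ Q>K, reverse
Step 1:
                   E          A
  Initial    0.04454      2.641
  Change    0.004109  -0.002055
  Equil      0.04865      2.639
  solve Keq expr → x = -0.002055; check Q = 1115

x = -0.002055 M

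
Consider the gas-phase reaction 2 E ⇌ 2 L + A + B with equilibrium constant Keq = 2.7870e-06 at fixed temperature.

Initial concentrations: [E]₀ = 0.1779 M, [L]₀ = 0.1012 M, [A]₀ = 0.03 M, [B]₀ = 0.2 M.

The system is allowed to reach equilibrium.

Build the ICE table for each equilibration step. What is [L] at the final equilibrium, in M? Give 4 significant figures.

Q₀ = 0.001942 vs Keq = 2.7870e-06 ⇒ Q>K, reverse
Step 1:
                   E          L          A          B
  init        0.1779     0.1012       0.03        0.2
  Δ          0.05897   -0.05897   -0.02949   -0.02949
  eq          0.2369    0.04223 5.1427e-04     0.1705
  solve Keq expr → x = -0.02949; check Q = 2.7870e-06

[L]_eq = 0.04223 M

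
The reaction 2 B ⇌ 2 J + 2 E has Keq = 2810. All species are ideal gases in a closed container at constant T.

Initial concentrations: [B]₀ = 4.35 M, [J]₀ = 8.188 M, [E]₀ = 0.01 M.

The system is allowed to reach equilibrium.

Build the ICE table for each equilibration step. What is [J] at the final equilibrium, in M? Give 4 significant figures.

[J]_eq = 11.75 M

Q₀ = 3.5430e-04 vs Keq = 2810 ⇒ Q<K, forward
Step 1:
                  B         J         E
  Initial      4.35     8.188      0.01
  Change     -3.559     3.559     3.559
  Equil      0.7909     11.75     3.569
  solve Keq expr → x = 1.78; check Q = 2810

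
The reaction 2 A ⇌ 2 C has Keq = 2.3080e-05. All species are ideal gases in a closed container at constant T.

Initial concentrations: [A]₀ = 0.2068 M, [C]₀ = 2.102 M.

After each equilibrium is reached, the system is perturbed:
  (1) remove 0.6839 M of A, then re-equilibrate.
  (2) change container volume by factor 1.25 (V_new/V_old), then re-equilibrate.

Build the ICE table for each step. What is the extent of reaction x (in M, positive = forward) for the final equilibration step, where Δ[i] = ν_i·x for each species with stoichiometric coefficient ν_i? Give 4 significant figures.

x = 0 M

Q₀ = 103.3 vs Keq = 2.3080e-05 ⇒ Q>K, reverse
Step 1:
                    A           C
  init         0.2068       2.102
  Δ             2.091      -2.091
  eq            2.298     0.01104
  solve Keq expr → x = -1.045; check Q = 2.3080e-05
Then remove 0.6839 M of A.
Step 2:
                    A           C
  init          1.614     0.01104
  Δ           0.00327    -0.00327
  eq            1.617    0.007769
  solve Keq expr → x = -0.001635; check Q = 2.3080e-05
Then change container volume by factor 1.25 (V_new/V_old).
Step 3:
                    A           C
  init          1.294    0.006215
  Δ                 0           0
  eq            1.294    0.006215
  solve Keq expr → x = 0; check Q = 2.3080e-05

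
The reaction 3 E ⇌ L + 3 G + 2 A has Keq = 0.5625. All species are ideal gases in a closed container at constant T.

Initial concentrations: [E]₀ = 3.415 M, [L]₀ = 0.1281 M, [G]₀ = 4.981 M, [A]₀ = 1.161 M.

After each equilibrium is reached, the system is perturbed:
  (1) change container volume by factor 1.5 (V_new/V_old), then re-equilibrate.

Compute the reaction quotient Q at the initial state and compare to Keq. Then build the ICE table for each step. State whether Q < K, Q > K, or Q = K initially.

Q₀ = 0.5358 vs Keq = 0.5625 ⇒ Q<K, forward
Step 1:
                    E           L           G           A
  I             3.415      0.1281       4.981       1.161
  C         -0.009361     0.00312    0.009361    0.006241
  E             3.406      0.1312        4.99       1.167
  solve Keq expr → x = 0.00312; check Q = 0.5625
Then change container volume by factor 1.5 (V_new/V_old).
Step 2:
                    E           L           G           A
  I              2.27     0.08748       3.327      0.7782
  C           -0.1802     0.06008      0.1802      0.1202
  E              2.09      0.1476       3.507      0.8983
  solve Keq expr → x = 0.06008; check Q = 0.5625

Q₀ = 0.5358; Q < K (proceeds forward)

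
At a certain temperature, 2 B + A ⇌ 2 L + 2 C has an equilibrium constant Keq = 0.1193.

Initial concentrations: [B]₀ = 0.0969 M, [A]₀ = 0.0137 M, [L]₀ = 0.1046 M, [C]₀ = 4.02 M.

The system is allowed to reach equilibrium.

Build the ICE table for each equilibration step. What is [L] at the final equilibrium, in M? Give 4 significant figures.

[L]_eq = 0.004387 M

Q₀ = 1375 vs Keq = 0.1193 ⇒ Q>K, reverse
Step 1:
                  B         A         L         C
  Initial    0.0969    0.0137    0.1046      4.02
  Change     0.1002   0.05011   -0.1002   -0.1002
  Equil      0.1971   0.06381  0.004387      3.92
  solve Keq expr → x = -0.05011; check Q = 0.1193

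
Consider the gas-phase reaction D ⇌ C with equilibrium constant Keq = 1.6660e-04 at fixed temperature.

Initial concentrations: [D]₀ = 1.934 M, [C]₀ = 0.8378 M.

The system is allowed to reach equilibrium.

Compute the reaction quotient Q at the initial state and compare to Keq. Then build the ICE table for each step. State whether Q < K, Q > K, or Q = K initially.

Q₀ = 0.4332; Q > K (proceeds reverse)

Q₀ = 0.4332 vs Keq = 1.6660e-04 ⇒ Q>K, reverse
Step 1:
                  D         C
  init        1.934    0.8378
  Δ          0.8373   -0.8373
  eq          2.771 4.6170e-04
  solve Keq expr → x = -0.8373; check Q = 1.6660e-04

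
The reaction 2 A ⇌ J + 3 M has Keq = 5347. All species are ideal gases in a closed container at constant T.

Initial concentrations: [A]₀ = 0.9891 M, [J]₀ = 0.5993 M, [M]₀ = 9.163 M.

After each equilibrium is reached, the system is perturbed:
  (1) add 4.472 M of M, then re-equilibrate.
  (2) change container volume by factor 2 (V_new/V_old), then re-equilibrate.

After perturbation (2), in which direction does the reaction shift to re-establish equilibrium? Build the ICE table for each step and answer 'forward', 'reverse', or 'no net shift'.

Q₀ = 471.3 vs Keq = 5347 ⇒ Q<K, forward
Step 1:
                  A         J         M
  init       0.9891    0.5993     9.163
  Δ         -0.5794    0.2897    0.8691
  eq         0.4097     0.889     10.03
  solve Keq expr → x = 0.2897; check Q = 5347
Then add 4.472 M of M.
Step 2:
                  A         J         M
  init       0.4097     0.889      14.5
  Δ           0.231   -0.1155   -0.3465
  eq         0.6407    0.7735     14.16
  solve Keq expr → x = -0.1155; check Q = 5347
Then change container volume by factor 2 (V_new/V_old).
Step 3:
                  A         J         M
  init       0.3204    0.3867     7.079
  Δ         -0.1387   0.06934     0.208
  eq         0.1817    0.4561     7.287
  solve Keq expr → x = 0.06934; check Q = 5347

Direction: forward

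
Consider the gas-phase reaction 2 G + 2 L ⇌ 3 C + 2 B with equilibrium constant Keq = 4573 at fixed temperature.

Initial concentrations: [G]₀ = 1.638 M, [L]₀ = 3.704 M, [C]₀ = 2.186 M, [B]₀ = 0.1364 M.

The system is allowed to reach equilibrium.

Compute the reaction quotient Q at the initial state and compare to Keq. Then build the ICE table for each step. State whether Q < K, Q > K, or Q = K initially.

Q₀ = 0.00528; Q < K (proceeds forward)

Q₀ = 0.00528 vs Keq = 4573 ⇒ Q<K, forward
Step 1:
                    G           L           C           B
  I             1.638       3.704       2.186      0.1364
  C             -1.53       -1.53       2.296        1.53
  E            0.1076       2.174       4.482       1.667
  solve Keq expr → x = 0.7652; check Q = 4573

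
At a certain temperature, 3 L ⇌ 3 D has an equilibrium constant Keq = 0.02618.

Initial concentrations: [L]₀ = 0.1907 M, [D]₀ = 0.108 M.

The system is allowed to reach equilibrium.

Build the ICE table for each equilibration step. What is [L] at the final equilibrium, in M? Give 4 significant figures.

[L]_eq = 0.2303 M

Q₀ = 0.1816 vs Keq = 0.02618 ⇒ Q>K, reverse
Step 1:
                   L          D
  I           0.1907      0.108
  C          0.03961   -0.03961
  E           0.2303    0.06839
  solve Keq expr → x = -0.0132; check Q = 0.02618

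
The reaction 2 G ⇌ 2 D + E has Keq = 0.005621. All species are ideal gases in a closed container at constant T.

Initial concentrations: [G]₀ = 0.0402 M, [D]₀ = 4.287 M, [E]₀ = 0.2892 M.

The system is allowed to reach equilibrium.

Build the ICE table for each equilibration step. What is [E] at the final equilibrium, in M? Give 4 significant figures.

[E]_eq = 1.5621e-04 M

Q₀ = 3289 vs Keq = 0.005621 ⇒ Q>K, reverse
Step 1:
                   G          D          E
  Initial     0.0402      4.287     0.2892
  Change      0.5781    -0.5781     -0.289
  Equil       0.6183      3.709 1.5621e-04
  solve Keq expr → x = -0.289; check Q = 0.005621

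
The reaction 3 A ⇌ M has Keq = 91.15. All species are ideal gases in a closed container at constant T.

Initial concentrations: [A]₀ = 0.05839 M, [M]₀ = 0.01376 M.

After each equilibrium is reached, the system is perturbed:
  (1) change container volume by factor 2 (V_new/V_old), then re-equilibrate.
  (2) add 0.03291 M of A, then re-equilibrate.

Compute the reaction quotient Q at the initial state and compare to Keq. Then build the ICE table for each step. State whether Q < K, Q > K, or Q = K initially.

Q₀ = 69.12; Q < K (proceeds forward)

Q₀ = 69.12 vs Keq = 91.15 ⇒ Q<K, forward
Step 1:
                   A          M
  init       0.05839    0.01376
  Δ        -0.003628   0.001209
  eq         0.05476    0.01497
  solve Keq expr → x = 0.001209; check Q = 91.15
Then change container volume by factor 2 (V_new/V_old).
Step 2:
                   A          M
  init       0.02738   0.007485
  Δ         0.009137  -0.003046
  eq         0.03652   0.004439
  solve Keq expr → x = -0.003046; check Q = 91.15
Then add 0.03291 M of A.
Step 3:
                   A          M
  init       0.06943   0.004439
  Δ          -0.0199   0.006634
  eq         0.04953    0.01107
  solve Keq expr → x = 0.006634; check Q = 91.15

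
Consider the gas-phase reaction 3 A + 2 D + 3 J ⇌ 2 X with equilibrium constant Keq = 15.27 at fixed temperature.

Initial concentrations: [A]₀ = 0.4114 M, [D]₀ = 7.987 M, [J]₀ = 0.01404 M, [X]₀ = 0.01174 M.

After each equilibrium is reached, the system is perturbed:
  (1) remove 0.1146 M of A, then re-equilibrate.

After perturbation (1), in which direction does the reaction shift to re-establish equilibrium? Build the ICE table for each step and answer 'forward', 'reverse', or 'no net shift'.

Q₀ = 11.21 vs Keq = 15.27 ⇒ Q<K, forward
Step 1:
                  A         D         J         X
  Initial    0.4114     7.987   0.01404   0.01174
  Change  -9.1096e-04 -6.0730e-04 -9.1096e-04 6.0730e-04
  Equil      0.4105     7.986   0.01313   0.01235
  solve Keq expr → x = 3.0365e-04; check Q = 15.27
Then remove 0.1146 M of A.
Step 2:
                  A         D         J         X
  Initial    0.2959     7.986   0.01313   0.01235
  Change    0.00294   0.00196   0.00294  -0.00196
  Equil      0.2988     7.988   0.01607   0.01039
  solve Keq expr → x = -9.8003e-04; check Q = 15.27

Direction: reverse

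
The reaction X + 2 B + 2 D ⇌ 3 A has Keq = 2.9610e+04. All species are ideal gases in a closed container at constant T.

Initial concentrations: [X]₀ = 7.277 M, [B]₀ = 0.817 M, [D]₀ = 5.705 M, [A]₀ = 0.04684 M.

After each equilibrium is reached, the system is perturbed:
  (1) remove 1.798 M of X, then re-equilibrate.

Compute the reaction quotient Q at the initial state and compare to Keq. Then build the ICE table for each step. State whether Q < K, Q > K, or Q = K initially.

Q₀ = 6.5004e-07 vs Keq = 2.9610e+04 ⇒ Q<K, forward
Step 1:
                   X          B          D          A
  I            7.277      0.817      5.705    0.04684
  C          -0.4082    -0.8163    -0.8163      1.225
  E            6.869 6.5021e-04      4.889      1.271
  solve Keq expr → x = 0.4082; check Q = 2.9610e+04
Then remove 1.798 M of X.
Step 2:
                   X          B          D          A
  I            5.071 6.5021e-04      4.889      1.271
  C       5.3192e-05 1.0638e-04 1.0638e-04 -1.5957e-04
  E            5.071 7.5660e-04      4.889      1.271
  solve Keq expr → x = -5.3192e-05; check Q = 2.9610e+04

Q₀ = 6.5004e-07; Q < K (proceeds forward)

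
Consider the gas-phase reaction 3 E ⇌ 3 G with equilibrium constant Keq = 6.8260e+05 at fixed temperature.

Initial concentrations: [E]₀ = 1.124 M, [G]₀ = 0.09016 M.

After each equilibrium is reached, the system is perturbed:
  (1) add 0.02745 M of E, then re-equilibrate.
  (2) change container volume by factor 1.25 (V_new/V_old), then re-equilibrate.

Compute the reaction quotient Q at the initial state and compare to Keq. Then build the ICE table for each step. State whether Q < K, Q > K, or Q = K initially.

Q₀ = 5.1611e-04 vs Keq = 6.8260e+05 ⇒ Q<K, forward
Step 1:
                  E         G
  init        1.124   0.09016
  Δ           -1.11      1.11
  eq        0.01363     1.201
  solve Keq expr → x = 0.3701; check Q = 6.8260e+05
Then add 0.02745 M of E.
Step 2:
                  E         G
  init      0.04108     1.201
  Δ        -0.02714   0.02714
  eq        0.01394     1.228
  solve Keq expr → x = 0.009047; check Q = 6.8260e+05
Then change container volume by factor 1.25 (V_new/V_old).
Step 3:
                  E         G
  init      0.01115    0.9821
  Δ               0         0
  eq        0.01115    0.9821
  solve Keq expr → x = 0; check Q = 6.8260e+05

Q₀ = 5.1611e-04; Q < K (proceeds forward)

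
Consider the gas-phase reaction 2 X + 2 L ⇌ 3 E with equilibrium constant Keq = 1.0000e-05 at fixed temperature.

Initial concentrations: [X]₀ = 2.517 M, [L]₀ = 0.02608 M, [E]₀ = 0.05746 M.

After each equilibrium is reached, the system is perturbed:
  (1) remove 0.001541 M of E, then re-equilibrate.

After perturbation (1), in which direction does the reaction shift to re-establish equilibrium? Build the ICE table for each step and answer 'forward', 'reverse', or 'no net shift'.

Direction: forward

Q₀ = 0.04403 vs Keq = 1.0000e-05 ⇒ Q>K, reverse
Step 1:
                  X         L         E
  Initial     2.517   0.02608   0.05746
  Change    0.03418   0.03418  -0.05128
  Equil       2.551   0.06026  0.006183
  solve Keq expr → x = -0.01709; check Q = 1.0000e-05
Then remove 0.001541 M of E.
Step 2:
                  X         L         E
  Initial     2.551   0.06026  0.004642
  Change  -9.8141e-04 -9.8141e-04  0.001472
  Equil        2.55   0.05928  0.006114
  solve Keq expr → x = 4.9071e-04; check Q = 1.0000e-05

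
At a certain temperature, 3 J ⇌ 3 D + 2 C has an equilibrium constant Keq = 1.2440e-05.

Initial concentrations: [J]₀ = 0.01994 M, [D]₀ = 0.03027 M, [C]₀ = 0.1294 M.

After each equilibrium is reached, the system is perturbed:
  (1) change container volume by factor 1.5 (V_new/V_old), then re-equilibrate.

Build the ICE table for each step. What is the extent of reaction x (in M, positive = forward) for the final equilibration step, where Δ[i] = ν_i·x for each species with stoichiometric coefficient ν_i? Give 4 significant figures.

x = 2.7192e-04 M

Q₀ = 0.05858 vs Keq = 1.2440e-05 ⇒ Q>K, reverse
Step 1:
                    J           D           C
  init        0.01994     0.03027      0.1294
  Δ           0.02572    -0.02572    -0.01715
  eq          0.04566    0.004547      0.1123
  solve Keq expr → x = -0.008574; check Q = 1.2440e-05
Then change container volume by factor 1.5 (V_new/V_old).
Step 2:
                    J           D           C
  init        0.03044    0.003031     0.07483
  Δ       -8.1575e-04  8.1575e-04  5.4384e-04
  eq          0.02963    0.003847     0.07538
  solve Keq expr → x = 2.7192e-04; check Q = 1.2440e-05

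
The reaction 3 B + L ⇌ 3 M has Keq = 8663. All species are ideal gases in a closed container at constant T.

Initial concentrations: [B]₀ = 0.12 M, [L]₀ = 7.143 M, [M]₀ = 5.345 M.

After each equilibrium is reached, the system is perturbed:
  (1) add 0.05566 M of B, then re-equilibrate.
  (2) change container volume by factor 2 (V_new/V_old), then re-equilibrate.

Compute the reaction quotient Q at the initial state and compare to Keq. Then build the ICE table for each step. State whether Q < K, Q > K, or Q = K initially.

Q₀ = 1.2371e+04; Q > K (proceeds reverse)

Q₀ = 1.2371e+04 vs Keq = 8663 ⇒ Q>K, reverse
Step 1:
                   B          L          M
  Initial       0.12      7.143      5.345
  Change     0.01473    0.00491   -0.01473
  Equil       0.1347      7.148       5.33
  solve Keq expr → x = -0.00491; check Q = 8663
Then add 0.05566 M of B.
Step 2:
                   B          L          M
  Initial     0.1904      7.148       5.33
  Change    -0.05418   -0.01806    0.05418
  Equil       0.1362       7.13      5.384
  solve Keq expr → x = 0.01806; check Q = 8663
Then change container volume by factor 2 (V_new/V_old).
Step 3:
                   B          L          M
  Initial    0.06811      3.565      2.692
  Change     0.01711   0.005704   -0.01711
  Equil      0.08522      3.571      2.675
  solve Keq expr → x = -0.005704; check Q = 8663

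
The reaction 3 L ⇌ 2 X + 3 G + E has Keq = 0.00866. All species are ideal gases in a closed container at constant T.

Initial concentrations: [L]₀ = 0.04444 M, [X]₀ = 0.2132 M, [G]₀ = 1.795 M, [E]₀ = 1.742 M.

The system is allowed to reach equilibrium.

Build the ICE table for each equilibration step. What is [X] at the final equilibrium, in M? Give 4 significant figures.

[X]_eq = 0.008354 M

Q₀ = 5218 vs Keq = 0.00866 ⇒ Q>K, reverse
Step 1:
                    L           X           G           E
  Initial     0.04444      0.2132       1.795       1.742
  Change       0.3073     -0.2048     -0.3073     -0.1024
  Equil        0.3517    0.008354       1.488        1.64
  solve Keq expr → x = -0.1024; check Q = 0.00866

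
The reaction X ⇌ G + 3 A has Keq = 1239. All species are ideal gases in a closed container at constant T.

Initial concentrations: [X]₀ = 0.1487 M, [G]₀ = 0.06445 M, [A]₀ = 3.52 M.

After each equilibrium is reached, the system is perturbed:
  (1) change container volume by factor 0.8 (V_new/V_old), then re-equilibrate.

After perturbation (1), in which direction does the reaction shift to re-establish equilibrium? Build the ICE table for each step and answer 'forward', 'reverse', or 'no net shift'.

Q₀ = 18.9 vs Keq = 1239 ⇒ Q<K, forward
Step 1:
                   X          G          A
  Initial     0.1487    0.06445       3.52
  Change     -0.1387     0.1387     0.4161
  Equil     0.009999     0.2032      3.936
  solve Keq expr → x = 0.1387; check Q = 1239
Then change container volume by factor 0.8 (V_new/V_old).
Step 2:
                   X          G          A
  Initial     0.0125     0.2539       4.92
  Change     0.01046   -0.01046   -0.03139
  Equil      0.02296     0.2435      4.889
  solve Keq expr → x = -0.01046; check Q = 1239

Direction: reverse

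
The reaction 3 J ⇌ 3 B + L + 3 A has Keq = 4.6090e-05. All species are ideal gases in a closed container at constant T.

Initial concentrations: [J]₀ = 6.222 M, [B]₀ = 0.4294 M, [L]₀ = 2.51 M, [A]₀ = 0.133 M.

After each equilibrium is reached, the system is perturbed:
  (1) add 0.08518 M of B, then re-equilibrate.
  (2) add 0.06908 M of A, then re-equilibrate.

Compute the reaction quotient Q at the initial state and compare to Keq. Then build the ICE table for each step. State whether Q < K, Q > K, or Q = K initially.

Q₀ = 1.9410e-06 vs Keq = 4.6090e-05 ⇒ Q<K, forward
Step 1:
                    J           B           L           A
  I             6.222      0.4294        2.51       0.133
  C           -0.1446      0.1446     0.04819      0.1446
  E             6.077       0.574       2.558      0.2776
  solve Keq expr → x = 0.04819; check Q = 4.6090e-05
Then add 0.08518 M of B.
Step 2:
                    J           B           L           A
  I             6.077      0.6592       2.558      0.2776
  C           0.02502    -0.02502   -0.008341    -0.02502
  E             6.102      0.6341        2.55      0.2526
  solve Keq expr → x = -0.008341; check Q = 4.6090e-05
Then add 0.06908 M of A.
Step 3:
                    J           B           L           A
  I             6.102      0.6341        2.55      0.3216
  C           0.04647    -0.04647    -0.01549    -0.04647
  E             6.149      0.5877       2.534      0.2752
  solve Keq expr → x = -0.01549; check Q = 4.6090e-05

Q₀ = 1.9410e-06; Q < K (proceeds forward)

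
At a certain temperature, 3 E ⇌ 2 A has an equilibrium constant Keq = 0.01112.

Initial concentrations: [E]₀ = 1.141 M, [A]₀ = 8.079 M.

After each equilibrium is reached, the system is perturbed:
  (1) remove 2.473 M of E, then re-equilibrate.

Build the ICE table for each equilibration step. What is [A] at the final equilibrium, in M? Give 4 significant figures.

[A]_eq = 2.176 M

Q₀ = 43.94 vs Keq = 0.01112 ⇒ Q>K, reverse
Step 1:
                   E          A
  init         1.141      8.079
  Δ            7.852     -5.235
  eq           8.993      2.844
  solve Keq expr → x = -2.617; check Q = 0.01112
Then remove 2.473 M of E.
Step 2:
                   E          A
  init          6.52      2.844
  Δ            1.002    -0.6683
  eq           7.523      2.176
  solve Keq expr → x = -0.3341; check Q = 0.01112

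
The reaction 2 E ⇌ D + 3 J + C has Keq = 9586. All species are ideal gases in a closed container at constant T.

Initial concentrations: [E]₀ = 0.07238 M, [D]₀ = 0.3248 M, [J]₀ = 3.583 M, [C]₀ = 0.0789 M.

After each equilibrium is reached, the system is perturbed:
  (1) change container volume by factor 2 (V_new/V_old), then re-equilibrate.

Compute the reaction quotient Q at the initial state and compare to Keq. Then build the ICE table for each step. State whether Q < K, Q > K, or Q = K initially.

Q₀ = 225 vs Keq = 9586 ⇒ Q<K, forward
Step 1:
                    E           D           J           C
  init        0.07238      0.3248       3.583      0.0789
  Δ          -0.05833     0.02917      0.0875     0.02917
  eq          0.01405       0.354        3.67      0.1081
  solve Keq expr → x = 0.02917; check Q = 9586
Then change container volume by factor 2 (V_new/V_old).
Step 2:
                    E           D           J           C
  init       0.007024       0.177       1.835     0.05403
  Δ          -0.00446     0.00223     0.00669     0.00223
  eq         0.002564      0.1792       1.842     0.05626
  solve Keq expr → x = 0.00223; check Q = 9586

Q₀ = 225; Q < K (proceeds forward)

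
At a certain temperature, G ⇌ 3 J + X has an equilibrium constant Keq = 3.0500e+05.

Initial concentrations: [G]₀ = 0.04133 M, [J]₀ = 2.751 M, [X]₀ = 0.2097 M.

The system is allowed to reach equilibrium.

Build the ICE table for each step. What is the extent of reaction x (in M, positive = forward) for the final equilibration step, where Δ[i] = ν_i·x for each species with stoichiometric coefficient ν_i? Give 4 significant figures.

x = 0.04131 M

Q₀ = 105.6 vs Keq = 3.0500e+05 ⇒ Q<K, forward
Step 1:
                  G         J         X
  I         0.04133     2.751    0.2097
  C        -0.04131    0.1239   0.04131
  E       1.9556e-05     2.875     0.251
  solve Keq expr → x = 0.04131; check Q = 3.0500e+05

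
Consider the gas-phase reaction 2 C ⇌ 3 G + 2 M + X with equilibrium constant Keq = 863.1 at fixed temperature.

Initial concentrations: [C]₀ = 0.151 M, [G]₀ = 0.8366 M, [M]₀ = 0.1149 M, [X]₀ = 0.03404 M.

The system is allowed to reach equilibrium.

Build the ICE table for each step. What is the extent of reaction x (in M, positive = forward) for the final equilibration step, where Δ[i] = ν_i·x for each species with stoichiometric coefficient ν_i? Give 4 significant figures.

Q₀ = 0.01154 vs Keq = 863.1 ⇒ Q<K, forward
Step 1:
                  C         G         M         X
  init        0.151    0.8366    0.1149   0.03404
  Δ         -0.1478    0.2217    0.1478    0.0739
  eq       0.003198     1.058    0.2627    0.1079
  solve Keq expr → x = 0.0739; check Q = 863.1

x = 0.0739 M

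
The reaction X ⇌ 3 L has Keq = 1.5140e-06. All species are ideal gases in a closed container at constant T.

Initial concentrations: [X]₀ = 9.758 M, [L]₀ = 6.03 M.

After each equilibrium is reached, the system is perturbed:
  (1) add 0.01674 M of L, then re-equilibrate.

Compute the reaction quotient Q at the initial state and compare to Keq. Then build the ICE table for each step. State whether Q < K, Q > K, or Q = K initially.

Q₀ = 22.47; Q > K (proceeds reverse)

Q₀ = 22.47 vs Keq = 1.5140e-06 ⇒ Q>K, reverse
Step 1:
                   X          L
  I            9.758       6.03
  C            2.001     -6.004
  E            11.76    0.02611
  solve Keq expr → x = -2.001; check Q = 1.5140e-06
Then add 0.01674 M of L.
Step 2:
                   X          L
  I            11.76    0.04285
  C         0.005579   -0.01674
  E            11.76    0.02612
  solve Keq expr → x = -0.005579; check Q = 1.5140e-06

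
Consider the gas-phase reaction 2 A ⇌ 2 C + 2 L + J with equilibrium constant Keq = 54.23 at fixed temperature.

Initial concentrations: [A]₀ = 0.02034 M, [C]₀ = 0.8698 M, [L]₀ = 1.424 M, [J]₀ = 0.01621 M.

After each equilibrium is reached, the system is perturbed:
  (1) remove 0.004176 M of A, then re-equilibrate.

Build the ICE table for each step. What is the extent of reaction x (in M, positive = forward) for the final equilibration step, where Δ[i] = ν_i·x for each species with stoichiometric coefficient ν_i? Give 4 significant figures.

x = -0.001514 M

Q₀ = 60.11 vs Keq = 54.23 ⇒ Q>K, reverse
Step 1:
                  A         C         L         J
  init      0.02034    0.8698     1.424   0.01621
  Δ       7.8324e-04 -7.8324e-04 -7.8324e-04 -3.9162e-04
  eq        0.02112     0.869     1.423   0.01582
  solve Keq expr → x = -3.9162e-04; check Q = 54.23
Then remove 0.004176 M of A.
Step 2:
                  A         C         L         J
  init      0.01695     0.869     1.423   0.01582
  Δ        0.003027 -0.003027 -0.003027 -0.001514
  eq        0.01997     0.866      1.42    0.0143
  solve Keq expr → x = -0.001514; check Q = 54.23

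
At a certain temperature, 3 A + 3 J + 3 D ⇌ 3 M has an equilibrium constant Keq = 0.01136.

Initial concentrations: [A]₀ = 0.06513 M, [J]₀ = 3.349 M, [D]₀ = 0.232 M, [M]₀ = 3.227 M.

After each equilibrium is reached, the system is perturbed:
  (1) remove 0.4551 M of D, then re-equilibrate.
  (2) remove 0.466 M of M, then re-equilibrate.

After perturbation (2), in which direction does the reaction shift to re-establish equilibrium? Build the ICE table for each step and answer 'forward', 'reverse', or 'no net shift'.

Direction: forward

Q₀ = 2.5932e+05 vs Keq = 0.01136 ⇒ Q>K, reverse
Step 1:
                  A         J         D         M
  init      0.06513     3.349     0.232     3.227
  Δ           1.241     1.241     1.241    -1.241
  eq          1.306      4.59     1.473     1.986
  solve Keq expr → x = -0.4137; check Q = 0.01136
Then remove 0.4551 M of D.
Step 2:
                  A         J         D         M
  init        1.306      4.59     1.018     1.986
  Δ          0.1555    0.1555    0.1555   -0.1555
  eq          1.462     4.746     1.174      1.83
  solve Keq expr → x = -0.05184; check Q = 0.01136
Then remove 0.466 M of M.
Step 3:
                  A         J         D         M
  init        1.462     4.746     1.174     1.364
  Δ         -0.1163   -0.1163   -0.1163    0.1163
  eq          1.346     4.629     1.057     1.481
  solve Keq expr → x = 0.03876; check Q = 0.01136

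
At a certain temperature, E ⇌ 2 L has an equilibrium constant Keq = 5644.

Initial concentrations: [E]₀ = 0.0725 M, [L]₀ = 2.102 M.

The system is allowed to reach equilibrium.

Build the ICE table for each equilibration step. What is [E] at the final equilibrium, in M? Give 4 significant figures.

Q₀ = 60.94 vs Keq = 5644 ⇒ Q<K, forward
Step 1:
                    E           L
  I            0.0725       2.102
  C          -0.07161      0.1432
  E        8.9316e-04       2.245
  solve Keq expr → x = 0.07161; check Q = 5644

[E]_eq = 8.9316e-04 M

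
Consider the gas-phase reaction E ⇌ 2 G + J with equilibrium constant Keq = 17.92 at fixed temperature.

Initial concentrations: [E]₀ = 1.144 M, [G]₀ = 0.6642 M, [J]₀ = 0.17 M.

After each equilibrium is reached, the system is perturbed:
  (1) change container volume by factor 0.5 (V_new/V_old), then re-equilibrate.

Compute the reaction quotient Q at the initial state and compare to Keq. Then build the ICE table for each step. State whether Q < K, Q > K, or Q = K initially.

Q₀ = 0.06556; Q < K (proceeds forward)

Q₀ = 0.06556 vs Keq = 17.92 ⇒ Q<K, forward
Step 1:
                    E           G           J
  I             1.144      0.6642        0.17
  C           -0.8369       1.674      0.8369
  E            0.3071       2.338       1.007
  solve Keq expr → x = 0.8369; check Q = 17.92
Then change container volume by factor 0.5 (V_new/V_old).
Step 2:
                    E           G           J
  I            0.6142       4.676       2.014
  C            0.5091      -1.018     -0.5091
  E             1.123       3.658       1.505
  solve Keq expr → x = -0.5091; check Q = 17.92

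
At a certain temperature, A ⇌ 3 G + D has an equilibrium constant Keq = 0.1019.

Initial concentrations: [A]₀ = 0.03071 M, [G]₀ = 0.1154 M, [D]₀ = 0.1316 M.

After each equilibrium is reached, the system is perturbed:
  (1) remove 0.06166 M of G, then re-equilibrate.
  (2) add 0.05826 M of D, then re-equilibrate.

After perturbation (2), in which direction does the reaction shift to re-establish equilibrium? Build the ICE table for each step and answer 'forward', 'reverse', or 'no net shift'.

Q₀ = 0.006586 vs Keq = 0.1019 ⇒ Q<K, forward
Step 1:
                    A           G           D
  init        0.03071      0.1154      0.1316
  Δ          -0.02181     0.06543     0.02181
  eq         0.008901      0.1808      0.1534
  solve Keq expr → x = 0.02181; check Q = 0.1019
Then remove 0.06166 M of G.
Step 2:
                    A           G           D
  init       0.008901      0.1192      0.1534
  Δ         -0.005115     0.01535    0.005115
  eq         0.003786      0.1345      0.1585
  solve Keq expr → x = 0.005115; check Q = 0.1019
Then add 0.05826 M of D.
Step 3:
                    A           G           D
  init       0.003786      0.1345      0.2168
  Δ          0.001022   -0.003067   -0.001022
  eq         0.004809      0.1314      0.2158
  solve Keq expr → x = -0.001022; check Q = 0.1019

Direction: reverse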